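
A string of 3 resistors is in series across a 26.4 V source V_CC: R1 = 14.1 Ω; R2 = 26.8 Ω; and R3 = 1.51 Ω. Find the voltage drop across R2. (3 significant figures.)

Series total: ΣR = 14.1 + 26.8 + 1.51 = 42.41 Ω.
Voltage divider: V = V_CC · (26.80 / 42.41) = 26.4 × 0.6319 = 16.68 V.

V ≈ 16.7 V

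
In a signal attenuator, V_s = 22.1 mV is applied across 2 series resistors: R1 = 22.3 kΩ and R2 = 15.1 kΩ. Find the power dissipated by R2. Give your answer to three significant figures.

P ≈ 5.27 nW

Series current I = V_s/ΣR = 22.1/37.40 = 0.5909 µA.
V(R2) = I·R = 8.923 mV; P = V·I = 8.923 × 0.5909 = 5.273 nW.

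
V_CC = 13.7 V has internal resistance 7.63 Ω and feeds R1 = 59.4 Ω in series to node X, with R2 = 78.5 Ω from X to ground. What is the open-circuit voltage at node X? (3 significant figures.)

V_th ≈ 7.39 V

R1' = 7.63 + 59.4 = 67.03 Ω (source resistance + R1).
With X open, the divider is unloaded: V_th = 13.7 × 78.5/145.5 = 7.390 V.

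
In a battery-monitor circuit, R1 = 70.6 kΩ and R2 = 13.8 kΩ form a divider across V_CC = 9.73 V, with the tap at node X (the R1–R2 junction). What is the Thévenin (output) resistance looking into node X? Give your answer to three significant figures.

R_th ≈ 11.5 kΩ

Zeroing V_CC shorts the top of R1 to ground, so R_th = R1 ‖ R2 = 11.54 kΩ.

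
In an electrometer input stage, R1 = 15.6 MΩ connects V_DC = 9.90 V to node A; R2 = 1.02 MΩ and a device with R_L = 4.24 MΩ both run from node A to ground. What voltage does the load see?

V_out ≈ 0.496 V

R2 ‖ R_L = (1.02 × 4.24)/(1.02 + 4.24) = 0.8222 MΩ.
Voltage divider with the loaded lower leg: V_out = 9.90 × 0.8222/(15.6 + 0.8222) = 9.90 × 0.05007 = 0.4957 V.
(Unloaded it would be 0.608 V; the load pulls it down.)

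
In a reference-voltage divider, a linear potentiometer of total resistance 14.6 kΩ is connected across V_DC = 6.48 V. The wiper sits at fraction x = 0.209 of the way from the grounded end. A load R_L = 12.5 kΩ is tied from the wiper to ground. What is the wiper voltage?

V_out ≈ 1.14 V

Lower segment x·R_p = 3.051 kΩ; upper segment (1−x)·R_p = 11.55 kΩ.
R_L loads the lower segment: effective lower R = 2.453 kΩ.
V_out = 6.48 × 2.453/(11.55 + 2.453) = 1.135 V.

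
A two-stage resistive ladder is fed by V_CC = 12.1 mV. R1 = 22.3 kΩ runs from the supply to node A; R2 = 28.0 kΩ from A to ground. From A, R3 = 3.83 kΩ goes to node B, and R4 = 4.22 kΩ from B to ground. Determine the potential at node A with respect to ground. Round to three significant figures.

Node A sees R2 in parallel with the series input of stage 2, R3 + R4 = 8.050 kΩ.
Effective lower resistance at A: R2 ‖ 8.050 = 6.252 kΩ.
V_A = 12.1 × 6.252/(22.3 + 6.252) = 2.650 mV.

V_A ≈ 2.65 mV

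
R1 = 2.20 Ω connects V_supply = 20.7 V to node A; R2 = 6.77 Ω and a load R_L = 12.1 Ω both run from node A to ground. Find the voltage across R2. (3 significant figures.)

First combine the lower leg with the load: R2 ‖ R_L = 4.341 Ω.
Then V_out = V_supply · R2'/(R1 + R2') = 20.7 × 4.341/6.541 = 13.74 V.

V_out ≈ 13.7 V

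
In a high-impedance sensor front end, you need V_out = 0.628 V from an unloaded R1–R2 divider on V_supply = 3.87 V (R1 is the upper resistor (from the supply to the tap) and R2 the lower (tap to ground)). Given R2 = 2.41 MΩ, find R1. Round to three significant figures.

The divider ratio is R2/(R1+R2) = 0.628/3.87 = 0.1623.
R1 = R2·(1/k − 1) = 2.41 × 5.162 = 12.44 MΩ.

R1 ≈ 12.4 MΩ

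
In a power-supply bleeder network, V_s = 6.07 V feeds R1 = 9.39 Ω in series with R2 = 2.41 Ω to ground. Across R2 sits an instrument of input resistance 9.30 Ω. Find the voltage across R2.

V_out ≈ 1.03 V

The load sits in parallel with R2, giving an effective lower resistance R2' = R2·R_L/(R2+R_L) = 1.914 Ω.
Now apply the divider: V_out = 6.07 × 0.1693 = 1.028 V.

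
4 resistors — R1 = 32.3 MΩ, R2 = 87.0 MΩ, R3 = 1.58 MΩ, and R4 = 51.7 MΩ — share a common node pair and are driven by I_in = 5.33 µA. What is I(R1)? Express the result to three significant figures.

Total conductance ΣG = 1/32.3 + 1/87.0 + 1/1.58 + 1/51.7 = 0.6947 (units of 1/MΩ).
R1 takes the fraction G_k/ΣG = 0.03096/0.6947 = 0.04457, so I = 5.33 × 0.04457 = 0.2375 µA.

I ≈ 0.238 µA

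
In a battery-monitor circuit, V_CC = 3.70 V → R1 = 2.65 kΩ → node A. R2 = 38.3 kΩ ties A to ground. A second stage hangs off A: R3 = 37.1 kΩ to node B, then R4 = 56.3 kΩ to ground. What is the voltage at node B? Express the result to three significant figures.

Looking into the second stage from A: R3 + R4 = 93.40 kΩ appears in parallel with R2.
Effective lower resistance at A: R2 ‖ 93.40 = 27.16 kΩ.
V_A = 3.70 × 27.16/(2.65 + 27.16) = 3.371 V.
Then the unloaded second divider: V_B = V_A × R4/(R3+R4) = 3.371 × 0.6028 = 2.032 V.

V_B ≈ 2.03 V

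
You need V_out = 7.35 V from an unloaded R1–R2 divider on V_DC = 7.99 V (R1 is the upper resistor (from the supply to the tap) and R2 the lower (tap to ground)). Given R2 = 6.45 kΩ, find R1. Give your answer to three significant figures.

R1 ≈ 0.562 kΩ

Required fraction k = V_out/V_DC = 0.9199.
Rearranging, R1 = R2·(1−k)/k = 6.45 × 0.08707 = 0.5616 kΩ.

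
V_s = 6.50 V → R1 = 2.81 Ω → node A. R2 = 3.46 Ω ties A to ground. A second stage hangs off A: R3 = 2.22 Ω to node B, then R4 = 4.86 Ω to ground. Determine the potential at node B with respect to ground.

V_B ≈ 2.02 V

Node A sees R2 in parallel with the series input of stage 2, R3 + R4 = 7.080 Ω.
R2 ‖ (R3+R4) = 2.324 Ω.
V_A = 6.50 × 2.324/(2.81 + 2.324) = 2.942 V.
V_B = V_A × 0.6864 = 2.020 V.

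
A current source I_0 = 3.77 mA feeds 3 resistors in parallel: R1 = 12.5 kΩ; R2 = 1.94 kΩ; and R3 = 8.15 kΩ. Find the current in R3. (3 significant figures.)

Total conductance ΣG = 1/12.5 + 1/1.94 + 1/8.15 = 0.7182 (units of 1/kΩ).
By the current-divider rule, I = I_0 · G_k/ΣG = 3.77 × 0.1709 = 0.6441 mA.

I ≈ 0.644 mA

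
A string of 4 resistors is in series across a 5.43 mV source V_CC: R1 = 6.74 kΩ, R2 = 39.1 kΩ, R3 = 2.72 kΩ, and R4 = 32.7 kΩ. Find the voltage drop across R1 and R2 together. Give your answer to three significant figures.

Total series resistance ΣR = 6.74 + 39.1 + 2.72 + 32.7 = 81.26 kΩ.
R_{R1..R2} = 6.74 + 39.1 = 45.84 kΩ.
By the voltage-divider rule, V = 5.43 × 45.84/81.26 = 3.063 mV.

V ≈ 3.06 mV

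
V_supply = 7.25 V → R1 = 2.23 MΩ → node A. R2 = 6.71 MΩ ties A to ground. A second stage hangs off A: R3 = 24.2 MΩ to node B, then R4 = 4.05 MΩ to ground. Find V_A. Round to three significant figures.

Node A sees R2 in parallel with the series input of stage 2, R3 + R4 = 28.25 MΩ.
R2 ‖ (R3+R4) = 5.422 MΩ.
First divider: V_A = V_supply · 5.422/(2.23 + 5.422) = 5.137 V.

V_A ≈ 5.14 V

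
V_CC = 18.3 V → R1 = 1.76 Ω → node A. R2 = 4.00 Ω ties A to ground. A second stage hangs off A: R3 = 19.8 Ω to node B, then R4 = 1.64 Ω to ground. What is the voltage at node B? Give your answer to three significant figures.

The second stage (R3 + R4 = 21.44 Ω) loads node A in parallel with R2.
Effective lower resistance at A: R2 ‖ 21.44 = 3.371 Ω.
So V_A = 18.3 × 0.6570 = 12.02 V.
Stage 2 is unloaded, so V_B = V_A · R4/(R3+R4) = 12.02 × 1.64/21.44 = 0.9197 V.

V_B ≈ 0.920 V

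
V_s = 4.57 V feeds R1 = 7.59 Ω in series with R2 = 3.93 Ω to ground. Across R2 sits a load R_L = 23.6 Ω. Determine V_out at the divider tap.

V_out ≈ 1.40 V

The load sits in parallel with R2, giving an effective lower resistance R2' = R2·R_L/(R2+R_L) = 3.369 Ω.
Then V_out = V_s · R2'/(R1 + R2') = 4.57 × 3.369/10.96 = 1.405 V.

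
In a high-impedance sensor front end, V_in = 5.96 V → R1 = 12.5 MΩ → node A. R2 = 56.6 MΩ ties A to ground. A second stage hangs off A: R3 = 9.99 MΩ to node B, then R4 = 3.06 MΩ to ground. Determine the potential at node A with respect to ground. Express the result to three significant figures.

The second stage (R3 + R4 = 13.05 MΩ) loads node A in parallel with R2.
Effective lower resistance at A: R2 ‖ 13.05 = 10.60 MΩ.
First divider: V_A = V_in · 10.60/(12.5 + 10.60) = 2.736 V.

V_A ≈ 2.74 V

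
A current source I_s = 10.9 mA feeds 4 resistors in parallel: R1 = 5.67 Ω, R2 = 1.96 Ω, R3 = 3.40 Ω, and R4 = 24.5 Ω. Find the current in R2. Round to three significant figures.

Total conductance ΣG = 1/5.67 + 1/1.96 + 1/3.40 + 1/24.5 = 1.022 (units of 1/Ω).
By the current-divider rule, I = I_s · G_k/ΣG = 10.9 × 0.4995 = 5.444 mA.

I ≈ 5.44 mA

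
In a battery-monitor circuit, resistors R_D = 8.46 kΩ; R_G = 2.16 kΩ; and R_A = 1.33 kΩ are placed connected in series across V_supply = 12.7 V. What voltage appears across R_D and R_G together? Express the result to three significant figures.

ΣR = 8.46 + 2.16 + 1.33 = 11.95 kΩ.
R_{R_D..R_G} = 8.46 + 2.16 = 10.62 kΩ.
V = V_supply · R/ΣR = 12.7 × 0.8887 = 11.29 V.

V ≈ 11.3 V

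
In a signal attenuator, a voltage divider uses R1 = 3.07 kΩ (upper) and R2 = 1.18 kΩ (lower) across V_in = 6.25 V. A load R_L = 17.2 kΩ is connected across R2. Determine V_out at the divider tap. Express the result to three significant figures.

First combine the lower leg with the load: R2 ‖ R_L = 1.104 kΩ.
Voltage divider with the loaded lower leg: V_out = 6.25 × 1.104/(3.07 + 1.104) = 6.25 × 0.2645 = 1.653 V.
(Unloaded it would be 1.74 V; the load pulls it down.)

V_out ≈ 1.65 V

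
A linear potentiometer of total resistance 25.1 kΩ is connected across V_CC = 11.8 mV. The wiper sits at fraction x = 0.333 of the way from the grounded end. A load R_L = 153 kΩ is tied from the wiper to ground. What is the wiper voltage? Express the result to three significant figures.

V_out ≈ 3.79 mV

The pot divides into 16.74 kΩ above the wiper and 8.358 kΩ below.
(x·R_p) ‖ R_L = 7.925 kΩ.
Loaded-divider output: V_out = 11.8 × 0.3213 = 3.791 mV.
(Unloaded: V_out = x·V_CC = 3.93 mV.)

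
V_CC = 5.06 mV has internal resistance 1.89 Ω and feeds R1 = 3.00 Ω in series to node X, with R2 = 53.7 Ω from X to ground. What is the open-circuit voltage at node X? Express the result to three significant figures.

V_th ≈ 4.64 mV

R1' = 1.89 + 3.00 = 4.890 Ω (source resistance + R1).
Open-circuit (no load on X): V_th = V_CC · R2/(R1' + R2) = 5.06 × 53.7/(4.890 + 53.7) = 4.638 mV.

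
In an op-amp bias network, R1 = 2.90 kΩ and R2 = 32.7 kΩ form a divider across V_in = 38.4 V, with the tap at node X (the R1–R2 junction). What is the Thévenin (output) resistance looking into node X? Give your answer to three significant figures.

Zeroing V_in shorts the top of R1 to ground, so R_th = R1 ‖ R2 = 2.664 kΩ.

R_th ≈ 2.66 kΩ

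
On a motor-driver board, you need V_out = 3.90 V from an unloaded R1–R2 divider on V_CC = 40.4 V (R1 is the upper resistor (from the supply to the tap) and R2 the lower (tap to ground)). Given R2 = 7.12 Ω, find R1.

R1 ≈ 66.6 Ω

V_out/V_CC = R2/(R1+R2) = 0.09653.
Rearranging, R1 = R2·(1−k)/k = 7.12 × 9.359 = 66.64 Ω.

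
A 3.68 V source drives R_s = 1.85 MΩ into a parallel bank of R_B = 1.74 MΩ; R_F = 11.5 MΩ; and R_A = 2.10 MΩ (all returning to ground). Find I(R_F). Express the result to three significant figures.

I ≈ 0.103 µA

Parallel bank: R_p = 1/(1/1.74 + 1/11.5 + 1/2.10) = 0.8788 MΩ.
Node voltage V_A = V_DC · R_p/(R_s + R_p) = 3.68 × 0.3221 = 1.185 V.
I(R_F) = V_A / R_F = 1.185/11.5 = 0.1031 µA.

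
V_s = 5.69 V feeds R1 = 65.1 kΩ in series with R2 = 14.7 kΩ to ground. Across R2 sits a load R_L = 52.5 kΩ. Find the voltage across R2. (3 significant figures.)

V_out ≈ 0.853 V

First combine the lower leg with the load: R2 ‖ R_L = 11.48 kΩ.
Then V_out = V_s · R2'/(R1 + R2') = 5.69 × 11.48/76.58 = 0.8533 V.
(Unloaded it would be 1.05 V; the load pulls it down.)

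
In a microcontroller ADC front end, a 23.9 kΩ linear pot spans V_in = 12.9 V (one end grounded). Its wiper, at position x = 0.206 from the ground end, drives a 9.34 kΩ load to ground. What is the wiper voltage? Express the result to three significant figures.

V_out ≈ 1.87 V

Lower segment x·R_p = 4.923 kΩ; upper segment (1−x)·R_p = 18.98 kΩ.
(x·R_p) ‖ R_L = 3.224 kΩ.
Loaded-divider output: V_out = 12.9 × 0.1452 = 1.873 V.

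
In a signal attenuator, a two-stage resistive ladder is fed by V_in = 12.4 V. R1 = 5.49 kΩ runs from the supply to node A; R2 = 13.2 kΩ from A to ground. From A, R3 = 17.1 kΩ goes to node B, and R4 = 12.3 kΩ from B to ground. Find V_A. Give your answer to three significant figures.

V_A ≈ 7.74 V

The second stage (R3 + R4 = 29.40 kΩ) loads node A in parallel with R2.
Effective lower resistance at A: R2 ‖ 29.40 = 9.110 kΩ.
First divider: V_A = V_in · 9.110/(5.49 + 9.110) = 7.737 V.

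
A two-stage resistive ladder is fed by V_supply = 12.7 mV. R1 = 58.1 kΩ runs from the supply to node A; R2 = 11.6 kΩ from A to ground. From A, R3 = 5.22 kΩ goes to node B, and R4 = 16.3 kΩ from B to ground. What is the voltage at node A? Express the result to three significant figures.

V_A ≈ 1.46 mV

Looking into the second stage from A: R3 + R4 = 21.52 kΩ appears in parallel with R2.
Effective lower resistance at A: R2 ‖ 21.52 = 7.537 kΩ.
V_A = 12.7 × 7.537/(58.1 + 7.537) = 1.458 mV.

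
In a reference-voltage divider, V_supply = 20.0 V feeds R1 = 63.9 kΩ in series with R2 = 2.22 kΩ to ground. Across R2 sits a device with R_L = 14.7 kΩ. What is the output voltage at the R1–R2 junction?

V_out ≈ 0.586 V

R2 ‖ R_L = (2.22 × 14.7)/(2.22 + 14.7) = 1.929 kΩ.
Voltage divider with the loaded lower leg: V_out = 20.0 × 1.929/(63.9 + 1.929) = 20.0 × 0.02930 = 0.5860 V.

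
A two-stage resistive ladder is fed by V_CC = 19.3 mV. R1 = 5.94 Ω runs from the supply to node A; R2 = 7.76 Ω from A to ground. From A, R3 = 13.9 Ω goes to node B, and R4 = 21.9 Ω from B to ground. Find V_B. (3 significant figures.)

V_B ≈ 6.11 mV

The second stage (R3 + R4 = 35.80 Ω) loads node A in parallel with R2.
Effective lower resistance at A: R2 ‖ 35.80 = 6.378 Ω.
So V_A = 19.3 × 0.5178 = 9.993 mV.
Then the unloaded second divider: V_B = V_A × R4/(R3+R4) = 9.993 × 0.6117 = 6.113 mV.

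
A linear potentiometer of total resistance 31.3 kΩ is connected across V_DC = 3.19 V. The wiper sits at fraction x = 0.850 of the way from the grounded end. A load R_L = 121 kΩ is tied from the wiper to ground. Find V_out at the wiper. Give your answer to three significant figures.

Lower segment x·R_p = 26.61 kΩ; upper segment (1−x)·R_p = 4.695 kΩ.
Lower segment in parallel with the load: 26.61 ‖ 121 = 21.81 kΩ.
V_out = 3.19 × 21.81/(4.695 + 21.81) = 2.625 V.
(Unloaded: V_out = x·V_DC = 2.71 V.)

V_out ≈ 2.62 V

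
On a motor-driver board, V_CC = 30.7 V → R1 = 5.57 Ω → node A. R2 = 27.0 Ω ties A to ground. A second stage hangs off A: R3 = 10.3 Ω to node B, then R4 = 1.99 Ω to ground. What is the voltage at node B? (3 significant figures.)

V_B ≈ 3.00 V

Looking into the second stage from A: R3 + R4 = 12.29 Ω appears in parallel with R2.
R2 ‖ (R3+R4) = 8.446 Ω.
First divider: V_A = V_CC · 8.446/(5.57 + 8.446) = 18.50 V.
Then the unloaded second divider: V_B = V_A × R4/(R3+R4) = 18.50 × 0.1619 = 2.995 V.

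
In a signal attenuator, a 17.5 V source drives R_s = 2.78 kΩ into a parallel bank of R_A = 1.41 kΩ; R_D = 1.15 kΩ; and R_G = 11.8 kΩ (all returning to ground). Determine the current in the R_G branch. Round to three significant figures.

I ≈ 0.264 mA

Equivalent of the parallel group: R_p = 0.6011 kΩ.
V_A by voltage divider: V_A = 17.5 × 0.6011/(2.78 + 0.6011) = 3.111 V.
I(R_G) = V_A / R_G = 3.111/11.8 = 0.2637 mA.
(Equivalently: I_total = 5.176 mA, then current-divider fraction G_k/ΣG = 0.05094.)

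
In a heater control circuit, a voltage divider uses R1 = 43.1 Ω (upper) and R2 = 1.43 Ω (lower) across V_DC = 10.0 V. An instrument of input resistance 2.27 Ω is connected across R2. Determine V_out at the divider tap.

V_out ≈ 0.199 V

R2 ‖ R_L = (1.43 × 2.27)/(1.43 + 2.27) = 0.8773 Ω.
Voltage divider with the loaded lower leg: V_out = 10.0 × 0.8773/(43.1 + 0.8773) = 10.0 × 0.01995 = 0.1995 V.
(Unloaded it would be 0.321 V; the load pulls it down.)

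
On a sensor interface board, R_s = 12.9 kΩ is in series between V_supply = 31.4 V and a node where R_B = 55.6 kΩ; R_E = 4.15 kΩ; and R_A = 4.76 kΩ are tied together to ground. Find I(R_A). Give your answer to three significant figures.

Combine the parallel branches: R_p = (1/55.6 + 1/4.15 + 1/4.76)⁻¹ = 2.132 kΩ.
Node voltage V_A = V_supply · R_p/(R_s + R_p) = 31.4 × 0.1418 = 4.454 V.
I(R_A) = V_A / R_A = 4.454/4.76 = 0.9356 mA.

I ≈ 0.936 mA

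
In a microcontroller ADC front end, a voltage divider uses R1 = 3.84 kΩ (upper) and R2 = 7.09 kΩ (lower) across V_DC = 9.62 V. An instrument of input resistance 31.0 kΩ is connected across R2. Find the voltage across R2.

First combine the lower leg with the load: R2 ‖ R_L = 5.770 kΩ.
Now apply the divider: V_out = 9.62 × 0.6004 = 5.776 V.

V_out ≈ 5.78 V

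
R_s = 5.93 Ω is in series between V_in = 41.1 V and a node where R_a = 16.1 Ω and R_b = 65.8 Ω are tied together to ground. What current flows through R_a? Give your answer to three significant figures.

Combine the parallel branches: R_p = (1/16.1 + 1/65.8)⁻¹ = 12.94 Ω.
V_A = 41.1 × 12.94/18.87 = 28.18 V.
I(R_a) = V_A / R_a = 28.18/16.1 = 1.750 A.
(Equivalently: I_total = 2.179 A, then current-divider fraction G_k/ΣG = 0.8034.)

I ≈ 1.75 A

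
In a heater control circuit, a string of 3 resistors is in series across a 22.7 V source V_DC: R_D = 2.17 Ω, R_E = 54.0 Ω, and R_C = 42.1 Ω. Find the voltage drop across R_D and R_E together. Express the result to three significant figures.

V ≈ 13.0 V

Series total: ΣR = 2.17 + 54.0 + 42.1 = 98.27 Ω.
R_{R_D..R_E} = 2.17 + 54.0 = 56.17 Ω.
V = V_DC · R/ΣR = 22.7 × 0.5716 = 12.98 V.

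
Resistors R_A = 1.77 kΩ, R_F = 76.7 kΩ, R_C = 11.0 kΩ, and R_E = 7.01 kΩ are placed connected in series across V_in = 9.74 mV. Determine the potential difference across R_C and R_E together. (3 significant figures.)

Series total: ΣR = 1.77 + 76.7 + 11.0 + 7.01 = 96.48 kΩ.
R_{R_C..R_E} = 11.0 + 7.01 = 18.01 kΩ.
By the voltage-divider rule, V = 9.74 × 18.01/96.48 = 1.818 mV.

V ≈ 1.82 mV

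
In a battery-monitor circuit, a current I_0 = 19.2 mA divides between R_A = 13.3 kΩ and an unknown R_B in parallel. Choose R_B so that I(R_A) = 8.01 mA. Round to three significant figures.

R_B ≈ 9.52 kΩ

In a two-way split, I_A/I_0 = R_B/(R_A + R_B).
With f = 0.4172, R_B = R_A · f/(1−f) = 13.3 × 0.7158 = 9.520 kΩ.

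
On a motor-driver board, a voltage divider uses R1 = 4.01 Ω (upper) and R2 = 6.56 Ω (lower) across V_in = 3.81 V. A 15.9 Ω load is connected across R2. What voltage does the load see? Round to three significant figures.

V_out ≈ 2.04 V

The load sits in parallel with R2, giving an effective lower resistance R2' = R2·R_L/(R2+R_L) = 4.644 Ω.
Then V_out = V_in · R2'/(R1 + R2') = 3.81 × 4.644/8.654 = 2.045 V.
(Unloaded it would be 2.36 V; the load pulls it down.)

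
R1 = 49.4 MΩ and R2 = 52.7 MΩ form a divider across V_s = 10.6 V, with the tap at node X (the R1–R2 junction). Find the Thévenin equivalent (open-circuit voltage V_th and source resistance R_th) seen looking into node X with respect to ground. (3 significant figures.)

V_th ≈ 5.47 V, R_th ≈ 25.5 MΩ

Open-circuit (no load on X): V_th = V_s · R2/(R1 + R2) = 10.6 × 52.7/(49.40 + 52.7) = 5.471 V.
Looking into X with the source shorted: R_th = R1·R2/(R1+R2) = 49.40 × 52.7/102.1 = 25.50 MΩ.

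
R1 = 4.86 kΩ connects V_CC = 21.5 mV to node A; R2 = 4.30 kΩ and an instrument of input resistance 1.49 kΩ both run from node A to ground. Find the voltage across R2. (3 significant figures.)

V_out ≈ 3.99 mV

First combine the lower leg with the load: R2 ‖ R_L = 1.107 kΩ.
Now apply the divider: V_out = 21.5 × 0.1855 = 3.987 mV.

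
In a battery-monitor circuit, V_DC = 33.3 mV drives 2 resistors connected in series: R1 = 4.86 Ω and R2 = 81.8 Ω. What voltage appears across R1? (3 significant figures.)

ΣR = 4.86 + 81.8 = 86.66 Ω.
By the voltage-divider rule, V = 33.3 × 4.860/86.66 = 1.868 mV.

V ≈ 1.87 mV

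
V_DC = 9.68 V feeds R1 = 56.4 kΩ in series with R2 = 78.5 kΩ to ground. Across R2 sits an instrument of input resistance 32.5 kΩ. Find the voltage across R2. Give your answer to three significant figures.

V_out ≈ 2.80 V

R2 ‖ R_L = (78.5 × 32.5)/(78.5 + 32.5) = 22.98 kΩ.
Then V_out = V_DC · R2'/(R1 + R2') = 9.68 × 22.98/79.38 = 2.803 V.
(Unloaded it would be 5.63 V; the load pulls it down.)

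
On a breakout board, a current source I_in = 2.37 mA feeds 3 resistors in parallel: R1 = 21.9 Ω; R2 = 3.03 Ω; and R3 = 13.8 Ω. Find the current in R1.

Total conductance ΣG = 1/21.9 + 1/3.03 + 1/13.8 = 0.4482 (units of 1/Ω).
R1 takes the fraction G_k/ΣG = 0.04566/0.4482 = 0.1019, so I = 2.37 × 0.1019 = 0.2415 mA.

I ≈ 0.241 mA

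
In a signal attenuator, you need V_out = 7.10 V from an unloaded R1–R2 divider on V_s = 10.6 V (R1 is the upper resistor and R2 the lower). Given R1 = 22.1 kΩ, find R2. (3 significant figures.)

Required fraction k = V_out/V_s = 0.6698.
Rearranging, R2 = R1·k/(1−k) = 22.1 × 2.029 = 44.83 kΩ.

R2 ≈ 44.8 kΩ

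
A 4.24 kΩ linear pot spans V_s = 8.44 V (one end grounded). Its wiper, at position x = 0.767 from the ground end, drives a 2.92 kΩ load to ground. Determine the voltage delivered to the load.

V_out ≈ 5.14 V

Split the track: R_lower = x·R_p = 3.252 kΩ, R_upper = (1−x)·R_p = 0.9879 kΩ.
Lower segment in parallel with the load: 3.252 ‖ 2.92 = 1.539 kΩ.
Loaded-divider output: V_out = 8.44 × 0.6090 = 5.140 V.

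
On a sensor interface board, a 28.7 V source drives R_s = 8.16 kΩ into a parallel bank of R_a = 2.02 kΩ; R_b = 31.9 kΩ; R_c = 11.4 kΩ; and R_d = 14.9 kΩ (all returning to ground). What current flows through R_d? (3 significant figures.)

I ≈ 0.294 mA

Combine the parallel branches: R_p = (1/2.02 + 1/31.9 + 1/11.4 + 1/14.9)⁻¹ = 1.468 kΩ.
V_A by voltage divider: V_A = 28.7 × 1.468/(8.16 + 1.468) = 4.376 V.
Branch current I = V_A/R_d = 4.376/14.9 = 0.2937 mA.
(Equivalently: I_total = 2.981 mA, then current-divider fraction G_k/ΣG = 0.09852.)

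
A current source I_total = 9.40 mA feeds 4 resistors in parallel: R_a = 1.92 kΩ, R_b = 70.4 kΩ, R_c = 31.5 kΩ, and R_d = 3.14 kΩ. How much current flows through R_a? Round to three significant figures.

Conductances: ΣG = 1/1.92 + 1/70.4 + 1/31.5 + 1/3.14 = 0.8853 (1/kΩ).
By the current-divider rule, I = I_total · G_k/ΣG = 9.40 × 0.5883 = 5.530 mA.

I ≈ 5.53 mA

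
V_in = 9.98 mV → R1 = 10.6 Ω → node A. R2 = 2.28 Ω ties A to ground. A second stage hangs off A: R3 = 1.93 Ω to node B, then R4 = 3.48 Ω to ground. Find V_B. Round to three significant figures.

The second stage (R3 + R4 = 5.410 Ω) loads node A in parallel with R2.
Effective lower resistance at A: R2 ‖ 5.410 = 1.604 Ω.
So V_A = 9.98 × 0.1314 = 1.312 mV.
Then the unloaded second divider: V_B = V_A × R4/(R3+R4) = 1.312 × 0.6433 = 0.8438 mV.

V_B ≈ 0.844 mV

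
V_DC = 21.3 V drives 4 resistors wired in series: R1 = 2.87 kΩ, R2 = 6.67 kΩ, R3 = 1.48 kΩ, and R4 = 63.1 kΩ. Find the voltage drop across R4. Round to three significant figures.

Series total: ΣR = 2.87 + 6.67 + 1.48 + 63.1 = 74.12 kΩ.
By the voltage-divider rule, V = 21.3 × 63.10/74.12 = 18.13 V.

V ≈ 18.1 V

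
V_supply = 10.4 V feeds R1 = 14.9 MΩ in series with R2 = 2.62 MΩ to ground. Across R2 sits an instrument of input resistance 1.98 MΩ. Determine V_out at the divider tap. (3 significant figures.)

V_out ≈ 0.732 V

The load sits in parallel with R2, giving an effective lower resistance R2' = R2·R_L/(R2+R_L) = 1.128 MΩ.
Voltage divider with the loaded lower leg: V_out = 10.4 × 1.128/(14.9 + 1.128) = 10.4 × 0.07036 = 0.7318 V.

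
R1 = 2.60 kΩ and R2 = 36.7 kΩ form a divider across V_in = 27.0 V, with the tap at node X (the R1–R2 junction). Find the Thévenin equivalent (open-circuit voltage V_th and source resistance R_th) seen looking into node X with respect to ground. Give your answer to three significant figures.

V_th is the unloaded tap voltage: V_in · R2/(R1+R2) = 27.0 × 0.9338 = 25.21 V.
Zeroing V_in shorts the top of R1 to ground, so R_th = R1 ‖ R2 = 2.428 kΩ.

V_th ≈ 25.2 V, R_th ≈ 2.43 kΩ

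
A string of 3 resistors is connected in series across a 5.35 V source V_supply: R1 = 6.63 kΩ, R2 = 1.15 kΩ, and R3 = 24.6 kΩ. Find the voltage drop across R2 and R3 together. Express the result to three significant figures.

Series total: ΣR = 6.63 + 1.15 + 24.6 = 32.38 kΩ.
R_{R2..R3} = 1.15 + 24.6 = 25.75 kΩ.
By the voltage-divider rule, V = 5.35 × 25.75/32.38 = 4.255 V.

V ≈ 4.25 V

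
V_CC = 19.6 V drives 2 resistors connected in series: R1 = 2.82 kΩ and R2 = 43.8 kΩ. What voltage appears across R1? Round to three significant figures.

Series total: ΣR = 2.82 + 43.8 = 46.62 kΩ.
Voltage divider: V = V_CC · (2.820 / 46.62) = 19.6 × 0.06049 = 1.186 V.

V ≈ 1.19 V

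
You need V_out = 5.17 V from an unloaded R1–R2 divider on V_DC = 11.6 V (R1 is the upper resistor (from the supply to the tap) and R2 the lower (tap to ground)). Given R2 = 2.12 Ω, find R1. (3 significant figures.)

R1 ≈ 2.64 Ω

Required fraction k = V_out/V_DC = 0.4457.
Rearranging, R1 = R2·(1−k)/k = 2.12 × 1.244 = 2.637 Ω.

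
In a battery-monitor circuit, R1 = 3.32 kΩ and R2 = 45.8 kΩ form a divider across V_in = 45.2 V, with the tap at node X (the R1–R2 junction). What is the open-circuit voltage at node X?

V_th ≈ 42.1 V

V_th is the unloaded tap voltage: V_in · R2/(R1+R2) = 45.2 × 0.9324 = 42.14 V.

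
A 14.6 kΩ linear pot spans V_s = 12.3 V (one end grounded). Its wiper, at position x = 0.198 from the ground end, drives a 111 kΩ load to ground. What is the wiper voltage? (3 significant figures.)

Lower segment x·R_p = 2.891 kΩ; upper segment (1−x)·R_p = 11.71 kΩ.
(x·R_p) ‖ R_L = 2.817 kΩ.
V_out = 12.3 × 2.817/(11.71 + 2.817) = 2.386 V.

V_out ≈ 2.39 V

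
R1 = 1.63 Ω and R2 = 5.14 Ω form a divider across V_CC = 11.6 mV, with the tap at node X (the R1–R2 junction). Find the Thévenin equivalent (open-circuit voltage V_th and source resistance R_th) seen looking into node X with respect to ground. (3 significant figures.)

Open-circuit (no load on X): V_th = V_CC · R2/(R1 + R2) = 11.6 × 5.14/(1.630 + 5.14) = 8.807 mV.
Looking into X with the source shorted: R_th = R1·R2/(R1+R2) = 1.630 × 5.14/6.770 = 1.238 Ω.

V_th ≈ 8.81 mV, R_th ≈ 1.24 Ω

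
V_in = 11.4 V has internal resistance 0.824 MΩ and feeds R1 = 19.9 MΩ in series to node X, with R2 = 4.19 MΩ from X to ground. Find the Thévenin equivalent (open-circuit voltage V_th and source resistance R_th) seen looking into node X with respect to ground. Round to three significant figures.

V_th ≈ 1.92 V, R_th ≈ 3.49 MΩ

R1' = 0.824 + 19.9 = 20.72 MΩ (source resistance + R1).
Open-circuit (no load on X): V_th = V_in · R2/(R1' + R2) = 11.4 × 4.19/(20.72 + 4.19) = 1.917 V.
Zeroing V_in shorts the top of R1' to ground, so R_th = R1' ‖ R2 = 3.485 MΩ.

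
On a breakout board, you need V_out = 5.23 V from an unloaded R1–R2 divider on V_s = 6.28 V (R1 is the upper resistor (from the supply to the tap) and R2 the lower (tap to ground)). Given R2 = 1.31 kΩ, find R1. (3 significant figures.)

R1 ≈ 0.263 kΩ

V_out/V_s = R2/(R1+R2) = 0.8328.
Rearranging, R1 = R2·(1−k)/k = 1.31 × 0.2008 = 0.2630 kΩ.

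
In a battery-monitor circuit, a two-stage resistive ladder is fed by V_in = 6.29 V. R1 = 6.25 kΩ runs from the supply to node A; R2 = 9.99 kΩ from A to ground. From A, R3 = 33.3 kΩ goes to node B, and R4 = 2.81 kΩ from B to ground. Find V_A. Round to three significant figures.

V_A ≈ 3.50 V

The second stage (R3 + R4 = 36.11 kΩ) loads node A in parallel with R2.
R2 ‖ (R3+R4) = 7.825 kΩ.
V_A = 6.29 × 7.825/(6.25 + 7.825) = 3.497 V.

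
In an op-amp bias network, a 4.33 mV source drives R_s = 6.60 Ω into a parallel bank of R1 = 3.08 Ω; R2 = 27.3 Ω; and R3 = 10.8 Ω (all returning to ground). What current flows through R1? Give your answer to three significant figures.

I ≈ 0.352 mA

Combine the parallel branches: R_p = (1/3.08 + 1/27.3 + 1/10.8)⁻¹ = 2.203 Ω.
Node voltage V_A = V_in · R_p/(R_s + R_p) = 4.33 × 0.2503 = 1.084 mV.
I(R1) = V_A / R1 = 1.084/3.08 = 0.3518 mA.
(Equivalently: I_total = 0.4919 mA, then current-divider fraction G_k/ΣG = 0.7153.)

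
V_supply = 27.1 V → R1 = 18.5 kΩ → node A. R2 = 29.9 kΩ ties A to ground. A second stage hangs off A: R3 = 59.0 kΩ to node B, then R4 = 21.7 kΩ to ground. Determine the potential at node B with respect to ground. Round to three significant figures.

V_B ≈ 3.94 V

Node A sees R2 in parallel with the series input of stage 2, R3 + R4 = 80.70 kΩ.
R2 ‖ (R3+R4) = 21.82 kΩ.
First divider: V_A = V_supply · 21.82/(18.5 + 21.82) = 14.66 V.
Stage 2 is unloaded, so V_B = V_A · R4/(R3+R4) = 14.66 × 21.7/80.70 = 3.943 V.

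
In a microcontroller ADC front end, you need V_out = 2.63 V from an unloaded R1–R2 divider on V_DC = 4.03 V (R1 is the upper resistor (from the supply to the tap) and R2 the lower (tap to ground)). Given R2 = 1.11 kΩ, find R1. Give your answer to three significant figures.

V_out/V_DC = R2/(R1+R2) = 0.6526.
R1 = R2·(1/k − 1) = 1.11 × 0.5323 = 0.5909 kΩ.

R1 ≈ 0.591 kΩ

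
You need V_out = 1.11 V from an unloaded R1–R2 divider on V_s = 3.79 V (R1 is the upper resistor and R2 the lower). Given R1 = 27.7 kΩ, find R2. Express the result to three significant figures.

R2 ≈ 11.5 kΩ

The divider ratio is R2/(R1+R2) = 1.11/3.79 = 0.2929.
R2 = R1 · 0.2929/(1 − 0.2929) = 11.47 kΩ.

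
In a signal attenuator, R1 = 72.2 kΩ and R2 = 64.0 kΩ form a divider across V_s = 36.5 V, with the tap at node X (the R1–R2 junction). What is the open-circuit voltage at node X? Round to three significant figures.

V_th ≈ 17.2 V

Open-circuit (no load on X): V_th = V_s · R2/(R1 + R2) = 36.5 × 64.0/(72.20 + 64.0) = 17.15 V.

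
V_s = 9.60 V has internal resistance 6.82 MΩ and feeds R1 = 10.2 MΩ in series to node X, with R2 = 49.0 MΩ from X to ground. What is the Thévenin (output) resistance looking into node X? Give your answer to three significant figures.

R_th ≈ 12.6 MΩ

R1' = 6.82 + 10.2 = 17.02 MΩ (source resistance + R1).
With V_s suppressed (replaced by a short), R_th = R1' ‖ R2 = (17.02 × 49.0)/(17.02 + 49.0) = 12.63 MΩ.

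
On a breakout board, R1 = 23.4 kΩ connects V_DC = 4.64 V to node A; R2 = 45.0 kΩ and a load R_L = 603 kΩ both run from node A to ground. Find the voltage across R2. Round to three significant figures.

The load sits in parallel with R2, giving an effective lower resistance R2' = R2·R_L/(R2+R_L) = 41.88 kΩ.
Then V_out = V_DC · R2'/(R1 + R2') = 4.64 × 41.88/65.28 = 2.977 V.

V_out ≈ 2.98 V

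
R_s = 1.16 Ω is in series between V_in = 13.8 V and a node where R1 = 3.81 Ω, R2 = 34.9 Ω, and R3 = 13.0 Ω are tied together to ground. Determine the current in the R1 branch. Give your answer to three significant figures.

I ≈ 2.54 A

Parallel bank: R_p = 1/(1/3.81 + 1/34.9 + 1/13.0) = 2.717 Ω.
V_A by voltage divider: V_A = 13.8 × 2.717/(1.16 + 2.717) = 9.671 V.
Branch current I = V_A/R1 = 9.671/3.81 = 2.538 A.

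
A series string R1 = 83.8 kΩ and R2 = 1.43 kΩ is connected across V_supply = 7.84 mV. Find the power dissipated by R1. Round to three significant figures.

The common current is I = 7.84/85.23 = 0.09199 µA.
P(R1) = I²·R1 = (0.09199)² × 83.8 = 0.7091 nW.

P ≈ 0.709 nW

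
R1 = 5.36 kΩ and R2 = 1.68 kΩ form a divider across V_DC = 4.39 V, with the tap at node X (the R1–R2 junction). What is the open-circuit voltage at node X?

V_th ≈ 1.05 V

V_th is the unloaded tap voltage: V_DC · R2/(R1+R2) = 4.39 × 0.2386 = 1.048 V.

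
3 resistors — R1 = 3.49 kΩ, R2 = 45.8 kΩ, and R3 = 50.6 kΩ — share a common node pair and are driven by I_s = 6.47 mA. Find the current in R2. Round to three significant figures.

I ≈ 0.431 mA

ΣG = 1/3.49 + 1/45.8 + 1/50.6 = 0.3281.
Current divider: I(R2) = I_s · G_k/ΣG = 6.47 × (0.02183/0.3281) = 6.47 × 0.06654 = 0.4305 mA.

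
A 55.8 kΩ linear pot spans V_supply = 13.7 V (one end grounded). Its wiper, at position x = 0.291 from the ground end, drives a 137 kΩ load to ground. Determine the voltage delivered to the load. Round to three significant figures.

V_out ≈ 3.68 V

Split the track: R_lower = x·R_p = 16.24 kΩ, R_upper = (1−x)·R_p = 39.56 kΩ.
R_L loads the lower segment: effective lower R = 14.52 kΩ.
V_out = 13.7 × 14.52/(39.56 + 14.52) = 3.678 V.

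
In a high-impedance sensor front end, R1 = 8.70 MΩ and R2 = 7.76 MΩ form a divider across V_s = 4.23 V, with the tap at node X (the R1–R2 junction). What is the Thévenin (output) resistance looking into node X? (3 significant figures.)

R_th ≈ 4.10 MΩ

Looking into X with the source shorted: R_th = R1·R2/(R1+R2) = 8.700 × 7.76/16.46 = 4.102 MΩ.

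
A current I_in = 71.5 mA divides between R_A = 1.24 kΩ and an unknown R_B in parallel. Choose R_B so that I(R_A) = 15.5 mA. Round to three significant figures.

R_B ≈ 0.343 kΩ

Two-branch current divider: I_A = I_in · R_B/(R_A + R_B).
15.5/71.5 = R_B/(R_A + R_B) → R_B = R_A · (0.2168)/(1 − 0.2168) = 1.24 × 0.2768 = 0.3432 kΩ.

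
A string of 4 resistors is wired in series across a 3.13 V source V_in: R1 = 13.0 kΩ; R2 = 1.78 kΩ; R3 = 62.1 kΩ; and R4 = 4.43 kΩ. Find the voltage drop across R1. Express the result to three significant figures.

ΣR = 13.0 + 1.78 + 62.1 + 4.43 = 81.31 kΩ.
V = V_in · R/ΣR = 3.13 × 0.1599 = 0.5004 V.

V ≈ 0.500 V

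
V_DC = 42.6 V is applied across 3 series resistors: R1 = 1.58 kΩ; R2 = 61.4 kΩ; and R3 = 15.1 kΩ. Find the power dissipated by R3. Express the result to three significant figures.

P ≈ 4.49 mW

The common current is I = 42.6/78.08 = 0.5456 mA.
V(R3) = I·R = 8.238 V; P = V·I = 8.238 × 0.5456 = 4.495 mW.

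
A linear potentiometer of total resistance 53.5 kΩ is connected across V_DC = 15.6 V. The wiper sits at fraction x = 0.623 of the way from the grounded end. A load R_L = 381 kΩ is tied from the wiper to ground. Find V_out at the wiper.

The pot divides into 20.17 kΩ above the wiper and 33.33 kΩ below.
Lower segment in parallel with the load: 33.33 ‖ 381 = 30.65 kΩ.
Loaded-divider output: V_out = 15.6 × 0.6031 = 9.409 V.

V_out ≈ 9.41 V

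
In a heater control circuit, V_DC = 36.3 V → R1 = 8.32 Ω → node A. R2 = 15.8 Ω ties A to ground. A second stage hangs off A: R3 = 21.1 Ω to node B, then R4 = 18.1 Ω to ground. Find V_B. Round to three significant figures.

Node A sees R2 in parallel with the series input of stage 2, R3 + R4 = 39.20 Ω.
Effective lower resistance at A: R2 ‖ 39.20 = 11.26 Ω.
First divider: V_A = V_DC · 11.26/(8.32 + 11.26) = 20.88 V.
V_B = V_A × 0.4617 = 9.639 V.

V_B ≈ 9.64 V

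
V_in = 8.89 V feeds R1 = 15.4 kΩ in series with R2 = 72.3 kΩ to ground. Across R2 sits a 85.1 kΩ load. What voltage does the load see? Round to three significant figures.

V_out ≈ 6.38 V

The load sits in parallel with R2, giving an effective lower resistance R2' = R2·R_L/(R2+R_L) = 39.09 kΩ.
Now apply the divider: V_out = 8.89 × 0.7174 = 6.377 V.
(Unloaded it would be 7.33 V; the load pulls it down.)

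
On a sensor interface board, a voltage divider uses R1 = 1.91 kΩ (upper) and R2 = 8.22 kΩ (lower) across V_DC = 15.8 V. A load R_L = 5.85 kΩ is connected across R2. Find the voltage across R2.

V_out ≈ 10.1 V

First combine the lower leg with the load: R2 ‖ R_L = 3.418 kΩ.
Then V_out = V_DC · R2'/(R1 + R2') = 15.8 × 3.418/5.328 = 10.14 V.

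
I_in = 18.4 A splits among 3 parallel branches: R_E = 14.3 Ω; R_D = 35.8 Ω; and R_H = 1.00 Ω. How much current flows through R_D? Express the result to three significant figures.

I ≈ 0.468 A

ΣG = 1/14.3 + 1/35.8 + 1/1.00 = 1.098.
Current divider: I(R_D) = I_in · G_k/ΣG = 18.4 × (0.02793/1.098) = 18.4 × 0.02544 = 0.4682 A.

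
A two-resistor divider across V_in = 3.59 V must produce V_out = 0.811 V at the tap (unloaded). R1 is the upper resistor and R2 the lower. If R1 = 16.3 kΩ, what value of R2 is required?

R2 ≈ 4.76 kΩ

V_out/V_in = R2/(R1+R2) = 0.2259.
Rearranging, R2 = R1·k/(1−k) = 16.3 × 0.2918 = 4.757 kΩ.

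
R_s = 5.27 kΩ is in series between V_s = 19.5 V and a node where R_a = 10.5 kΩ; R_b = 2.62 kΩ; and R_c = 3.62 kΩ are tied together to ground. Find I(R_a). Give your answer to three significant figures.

Combine the parallel branches: R_p = (1/10.5 + 1/2.62 + 1/3.62)⁻¹ = 1.328 kΩ.
Node voltage V_A = V_s · R_p/(R_s + R_p) = 19.5 × 0.2012 = 3.924 V.
Branch current I = V_A/R_a = 3.924/10.5 = 0.3737 mA.
(Equivalently: I_total = 2.956 mA, then current-divider fraction G_k/ΣG = 0.1265.)

I ≈ 0.374 mA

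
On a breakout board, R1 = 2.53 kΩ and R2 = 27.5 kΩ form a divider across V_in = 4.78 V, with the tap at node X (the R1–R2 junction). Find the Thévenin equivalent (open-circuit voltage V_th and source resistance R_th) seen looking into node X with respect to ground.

Open-circuit (no load on X): V_th = V_in · R2/(R1 + R2) = 4.78 × 27.5/(2.530 + 27.5) = 4.377 V.
With V_in suppressed (replaced by a short), R_th = R1 ‖ R2 = (2.530 × 27.5)/(2.530 + 27.5) = 2.317 kΩ.

V_th ≈ 4.38 V, R_th ≈ 2.32 kΩ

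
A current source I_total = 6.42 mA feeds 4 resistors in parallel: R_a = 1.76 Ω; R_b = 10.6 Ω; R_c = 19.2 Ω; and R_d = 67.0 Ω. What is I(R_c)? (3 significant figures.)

Total conductance ΣG = 1/1.76 + 1/10.6 + 1/19.2 + 1/67.0 = 0.7295 (units of 1/Ω).
R_c takes the fraction G_k/ΣG = 0.05208/0.7295 = 0.07139, so I = 6.42 × 0.07139 = 0.4583 mA.

I ≈ 0.458 mA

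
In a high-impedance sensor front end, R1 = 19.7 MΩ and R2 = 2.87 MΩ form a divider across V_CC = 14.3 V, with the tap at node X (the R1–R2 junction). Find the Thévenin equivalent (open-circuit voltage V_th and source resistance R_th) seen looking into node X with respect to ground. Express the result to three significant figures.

Open-circuit (no load on X): V_th = V_CC · R2/(R1 + R2) = 14.3 × 2.87/(19.70 + 2.87) = 1.818 V.
Zeroing V_CC shorts the top of R1 to ground, so R_th = R1 ‖ R2 = 2.505 MΩ.

V_th ≈ 1.82 V, R_th ≈ 2.51 MΩ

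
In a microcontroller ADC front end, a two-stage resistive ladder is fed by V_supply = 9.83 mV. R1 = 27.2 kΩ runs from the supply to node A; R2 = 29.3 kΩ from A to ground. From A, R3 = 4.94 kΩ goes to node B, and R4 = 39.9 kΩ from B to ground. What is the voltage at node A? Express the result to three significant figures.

Node A sees R2 in parallel with the series input of stage 2, R3 + R4 = 44.84 kΩ.
Effective lower resistance at A: R2 ‖ 44.84 = 17.72 kΩ.
First divider: V_A = V_supply · 17.72/(27.2 + 17.72) = 3.878 mV.

V_A ≈ 3.88 mV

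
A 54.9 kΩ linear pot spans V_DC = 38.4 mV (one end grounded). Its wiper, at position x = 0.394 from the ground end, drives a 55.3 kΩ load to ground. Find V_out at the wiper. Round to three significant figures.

Split the track: R_lower = x·R_p = 21.63 kΩ, R_upper = (1−x)·R_p = 33.27 kΩ.
R_L loads the lower segment: effective lower R = 15.55 kΩ.
Then V_out = V_DC · 15.55/(33.27 + 15.55) = 12.23 mV.
(Unloaded: V_out = x·V_DC = 15.1 mV.)

V_out ≈ 12.2 mV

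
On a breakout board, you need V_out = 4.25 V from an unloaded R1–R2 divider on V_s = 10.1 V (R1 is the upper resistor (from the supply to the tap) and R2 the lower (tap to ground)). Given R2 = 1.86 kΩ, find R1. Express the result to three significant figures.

Required fraction k = V_out/V_s = 0.4208.
R1 = R2·(1/k − 1) = 1.86 × 1.376 = 2.560 kΩ.

R1 ≈ 2.56 kΩ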